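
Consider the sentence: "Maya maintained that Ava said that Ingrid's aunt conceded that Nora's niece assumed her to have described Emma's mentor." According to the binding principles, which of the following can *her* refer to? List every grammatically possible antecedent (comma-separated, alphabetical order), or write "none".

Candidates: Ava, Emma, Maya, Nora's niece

Ava, Maya

*her* is a pronoun; Principle B requires it to be free in its binding domain — the clause headed by 'assumed'.
— Ava: subject of the clause headed by 'said'; c-commands the pronoun but lies outside its binding domain — allowed.
— Emma: possessor inside the object DP of the clause headed by 'described'; is c-commanded by the pronoun; coreference would bind this R-expression — blocked (Principle C).
— Maya: subject of the matrix clause; c-commands the pronoun but lies outside its binding domain — allowed.
— Nora's niece: subject of the clause headed by 'assumed'; c-commands the pronoun within its binding domain — blocked (Principle B).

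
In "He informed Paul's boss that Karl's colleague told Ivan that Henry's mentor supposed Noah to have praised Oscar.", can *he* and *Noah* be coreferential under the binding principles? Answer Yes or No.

No

*Noah* is an R-expression; Principle C requires it to be free (not bound by any c-commanding expression).
— he: subject of the matrix clause; the pronoun c-commands the R-expression — coreference blocked (Principle C).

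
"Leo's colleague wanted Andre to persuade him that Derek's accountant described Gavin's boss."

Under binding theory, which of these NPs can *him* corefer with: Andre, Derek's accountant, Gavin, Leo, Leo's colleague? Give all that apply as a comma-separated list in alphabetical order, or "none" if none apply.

*him* is a pronoun; Principle B requires it to be free in its binding domain — the clause headed by 'persuade'.
— Andre: subject of the clause headed by 'persuade'; c-commands the pronoun within its binding domain — blocked (Principle B).
— Derek's accountant: subject of the clause headed by 'described'; is c-commanded by the pronoun; coreference would bind this R-expression — blocked (Principle C).
— Gavin: possessor inside the object DP of the clause headed by 'described'; is c-commanded by the pronoun; coreference would bind this R-expression — blocked (Principle C).
— Leo: possessor inside the subject DP of the matrix clause; does not c-command the pronoun — Principle B does not apply; allowed.
— Leo's colleague: subject of the matrix clause; c-commands the pronoun but lies outside its binding domain — allowed.

Leo, Leo's colleague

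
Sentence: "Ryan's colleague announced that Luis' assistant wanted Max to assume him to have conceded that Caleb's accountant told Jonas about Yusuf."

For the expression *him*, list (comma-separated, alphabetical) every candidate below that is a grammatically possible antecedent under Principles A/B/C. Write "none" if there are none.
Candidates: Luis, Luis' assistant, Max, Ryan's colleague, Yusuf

Luis, Luis' assistant, Ryan's colleague

*him* is a pronoun; Principle B requires it to be free in its binding domain — the clause headed by 'assume'.
— Luis: possessor inside the subject DP of the clause headed by 'wanted'; does not c-command the pronoun — Principle B does not apply; allowed.
— Luis' assistant: subject of the clause headed by 'wanted'; c-commands the pronoun but lies outside its binding domain — allowed.
— Max: subject of the clause headed by 'assume'; c-commands the pronoun within its binding domain — blocked (Principle B).
— Ryan's colleague: subject of the matrix clause; c-commands the pronoun but lies outside its binding domain — allowed.
— Yusuf: second object of the clause headed by 'told'; is c-commanded by the pronoun; coreference would bind this R-expression — blocked (Principle C).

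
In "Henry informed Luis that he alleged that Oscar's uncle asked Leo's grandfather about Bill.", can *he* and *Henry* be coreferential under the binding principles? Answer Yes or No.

*Henry* is an R-expression; Principle C requires it to be free (not bound by any c-commanding expression).
— he: subject of the clause headed by 'alleged'; the pronoun does not c-command the R-expression — coreference allowed.

Yes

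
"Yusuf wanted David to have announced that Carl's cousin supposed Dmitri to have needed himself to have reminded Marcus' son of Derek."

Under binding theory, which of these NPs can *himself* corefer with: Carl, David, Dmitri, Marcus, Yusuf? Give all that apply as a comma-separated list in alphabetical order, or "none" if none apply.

*himself* is a reflexive; Principle A requires it to be bound within its binding domain — the clause headed by 'needed'.
— Carl: possessor inside the subject DP of the clause headed by 'supposed'; does not c-command the reflexive — cannot bind it (Principle A).
— David: subject of the clause headed by 'announced'; c-commands the reflexive but lies outside its binding domain — cannot bind it (Principle A).
— Dmitri: subject of the clause headed by 'needed'; c-commands the reflexive within its binding domain — allowed (Principle A).
— Marcus: possessor inside the object DP of the clause headed by 'reminded'; does not c-command the reflexive — cannot bind it (Principle A).
— Yusuf: subject of the matrix clause; c-commands the reflexive but lies outside its binding domain — cannot bind it (Principle A).

Dmitri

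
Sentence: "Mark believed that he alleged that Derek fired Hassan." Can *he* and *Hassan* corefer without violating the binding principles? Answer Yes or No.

*Hassan* is an R-expression; Principle C requires it to be free (not bound by any c-commanding expression).
— he: subject of the clause headed by 'alleged'; the pronoun c-commands the R-expression — coreference blocked (Principle C).

No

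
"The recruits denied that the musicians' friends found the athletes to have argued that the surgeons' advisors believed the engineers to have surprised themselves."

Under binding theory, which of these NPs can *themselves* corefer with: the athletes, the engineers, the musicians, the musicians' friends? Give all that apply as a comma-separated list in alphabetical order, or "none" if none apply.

*themselves* is a reflexive; Principle A requires it to be bound within its binding domain — the clause headed by 'surprised'.
— the athletes: subject of the clause headed by 'argued'; c-commands the reflexive but lies outside its binding domain — cannot bind it (Principle A).
— the engineers: subject of the clause headed by 'surprised'; c-commands the reflexive within its binding domain — allowed (Principle A).
— the musicians: possessor inside the subject DP of the clause headed by 'found'; does not c-command the reflexive — cannot bind it (Principle A).
— the musicians' friends: subject of the clause headed by 'found'; c-commands the reflexive but lies outside its binding domain — cannot bind it (Principle A).

the engineers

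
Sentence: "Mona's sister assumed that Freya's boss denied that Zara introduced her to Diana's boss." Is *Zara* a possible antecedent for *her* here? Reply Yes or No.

No

*her* is a pronoun; Principle B requires it to be free in its binding domain — the clause headed by 'introduced'.
— Zara: subject of the clause headed by 'introduced'; c-commands the pronoun within its binding domain — blocked (Principle B).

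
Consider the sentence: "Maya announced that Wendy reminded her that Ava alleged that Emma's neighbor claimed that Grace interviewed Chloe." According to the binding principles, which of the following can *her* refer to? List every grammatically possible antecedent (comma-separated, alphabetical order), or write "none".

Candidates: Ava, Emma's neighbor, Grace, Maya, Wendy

*her* is a pronoun; Principle B requires it to be free in its binding domain — the clause headed by 'reminded'.
— Ava: subject of the clause headed by 'alleged'; is c-commanded by the pronoun; coreference would bind this R-expression — blocked (Principle C).
— Emma's neighbor: subject of the clause headed by 'claimed'; is c-commanded by the pronoun; coreference would bind this R-expression — blocked (Principle C).
— Grace: subject of the clause headed by 'interviewed'; is c-commanded by the pronoun; coreference would bind this R-expression — blocked (Principle C).
— Maya: subject of the matrix clause; c-commands the pronoun but lies outside its binding domain — allowed.
— Wendy: subject of the clause headed by 'reminded'; c-commands the pronoun within its binding domain — blocked (Principle B).

Maya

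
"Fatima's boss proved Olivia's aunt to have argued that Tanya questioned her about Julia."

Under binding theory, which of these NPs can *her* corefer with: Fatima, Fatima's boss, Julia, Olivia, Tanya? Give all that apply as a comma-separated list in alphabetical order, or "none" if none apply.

*her* is a pronoun; Principle B requires it to be free in its binding domain — the clause headed by 'questioned'.
— Fatima: possessor inside the subject DP of the matrix clause; does not c-command the pronoun — Principle B does not apply; allowed.
— Fatima's boss: subject of the matrix clause; c-commands the pronoun but lies outside its binding domain — allowed.
— Julia: second object of the clause headed by 'questioned'; is c-commanded by the pronoun; coreference would bind this R-expression — blocked (Principle C).
— Olivia: possessor inside the subject DP of the clause headed by 'argued'; does not c-command the pronoun — Principle B does not apply; allowed.
— Tanya: subject of the clause headed by 'questioned'; c-commands the pronoun within its binding domain — blocked (Principle B).

Fatima, Fatima's boss, Olivia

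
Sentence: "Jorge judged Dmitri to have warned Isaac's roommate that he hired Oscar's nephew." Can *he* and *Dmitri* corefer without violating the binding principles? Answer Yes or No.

*Dmitri* is an R-expression; Principle C requires it to be free (not bound by any c-commanding expression).
— he: subject of the clause headed by 'hired'; the pronoun does not c-command the R-expression — coreference allowed.

Yes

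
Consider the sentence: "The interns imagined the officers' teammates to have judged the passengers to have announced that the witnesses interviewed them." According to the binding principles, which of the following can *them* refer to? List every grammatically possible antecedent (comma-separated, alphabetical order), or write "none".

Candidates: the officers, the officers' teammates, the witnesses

the officers, the officers' teammates

*them* is a pronoun; Principle B requires it to be free in its binding domain — the clause headed by 'interviewed'.
— the officers: possessor inside the subject DP of the clause headed by 'judged'; does not c-command the pronoun — Principle B does not apply; allowed.
— the officers' teammates: subject of the clause headed by 'judged'; c-commands the pronoun but lies outside its binding domain — allowed.
— the witnesses: subject of the clause headed by 'interviewed'; c-commands the pronoun within its binding domain — blocked (Principle B).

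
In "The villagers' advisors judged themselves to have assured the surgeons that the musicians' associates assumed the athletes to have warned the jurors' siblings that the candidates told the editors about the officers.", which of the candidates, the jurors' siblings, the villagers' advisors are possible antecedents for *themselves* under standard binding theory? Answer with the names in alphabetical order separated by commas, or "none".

*themselves* is a reflexive; Principle A requires it to be bound within its binding domain — the matrix clause.
— the candidates: subject of the clause headed by 'told'; does not c-command the reflexive — cannot bind it (Principle A).
— the jurors' siblings: object of the clause headed by 'warned'; does not c-command the reflexive — cannot bind it (Principle A).
— the villagers' advisors: subject of the matrix clause; c-commands the reflexive within its binding domain — allowed (Principle A).

the villagers' advisors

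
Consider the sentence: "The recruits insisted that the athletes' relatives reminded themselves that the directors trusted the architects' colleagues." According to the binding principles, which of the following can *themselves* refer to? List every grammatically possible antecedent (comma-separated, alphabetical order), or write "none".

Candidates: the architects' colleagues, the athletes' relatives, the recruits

*themselves* is a reflexive; Principle A requires it to be bound within its binding domain — the clause headed by 'reminded'.
— the architects' colleagues: object of the clause headed by 'trusted'; does not c-command the reflexive — cannot bind it (Principle A).
— the athletes' relatives: subject of the clause headed by 'reminded'; c-commands the reflexive within its binding domain — allowed (Principle A).
— the recruits: subject of the matrix clause; c-commands the reflexive but lies outside its binding domain — cannot bind it (Principle A).

the athletes' relatives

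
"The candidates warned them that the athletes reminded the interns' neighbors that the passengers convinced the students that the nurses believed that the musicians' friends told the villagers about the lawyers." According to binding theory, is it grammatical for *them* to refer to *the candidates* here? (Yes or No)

No

*the candidates* is an R-expression; Principle C requires it to be free (not bound by any c-commanding expression).
— them: object of the matrix clause; the R-expression locally c-commands the pronoun — coreference blocked (Principle B on the pronoun).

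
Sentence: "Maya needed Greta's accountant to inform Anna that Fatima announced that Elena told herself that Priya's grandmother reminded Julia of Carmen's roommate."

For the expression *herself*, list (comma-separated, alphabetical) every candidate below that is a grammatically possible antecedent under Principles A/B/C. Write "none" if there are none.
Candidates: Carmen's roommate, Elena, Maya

Elena

*herself* is a reflexive; Principle A requires it to be bound within its binding domain — the clause headed by 'told'.
— Carmen's roommate: second object of the clause headed by 'reminded'; does not c-command the reflexive — cannot bind it (Principle A).
— Elena: subject of the clause headed by 'told'; c-commands the reflexive within its binding domain — allowed (Principle A).
— Maya: subject of the matrix clause; c-commands the reflexive but lies outside its binding domain — cannot bind it (Principle A).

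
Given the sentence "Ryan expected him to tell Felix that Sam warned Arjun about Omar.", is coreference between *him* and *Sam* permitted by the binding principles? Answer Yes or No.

*him* is a pronoun; Principle B requires it to be free in its binding domain — the matrix clause.
— Sam: subject of the clause headed by 'warned'; is c-commanded by the pronoun; coreference would bind this R-expression — blocked (Principle C).

No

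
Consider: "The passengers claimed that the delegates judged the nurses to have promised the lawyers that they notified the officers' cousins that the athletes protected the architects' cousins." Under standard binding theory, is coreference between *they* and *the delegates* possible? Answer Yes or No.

*the delegates* is an R-expression; Principle C requires it to be free (not bound by any c-commanding expression).
— they: subject of the clause headed by 'notified'; the pronoun does not c-command the R-expression — coreference allowed.

Yes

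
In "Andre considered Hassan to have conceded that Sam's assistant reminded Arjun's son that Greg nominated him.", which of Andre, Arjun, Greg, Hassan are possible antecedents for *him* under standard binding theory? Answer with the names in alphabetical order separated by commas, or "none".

Andre, Arjun, Hassan

*him* is a pronoun; Principle B requires it to be free in its binding domain — the clause headed by 'nominated'.
— Andre: subject of the matrix clause; c-commands the pronoun but lies outside its binding domain — allowed.
— Arjun: possessor inside the object DP of the clause headed by 'reminded'; does not c-command the pronoun — Principle B does not apply; allowed.
— Greg: subject of the clause headed by 'nominated'; c-commands the pronoun within its binding domain — blocked (Principle B).
— Hassan: subject of the clause headed by 'conceded'; c-commands the pronoun but lies outside its binding domain — allowed.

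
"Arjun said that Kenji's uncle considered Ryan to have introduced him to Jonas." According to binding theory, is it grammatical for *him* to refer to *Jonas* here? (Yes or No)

No

*Jonas* is an R-expression; Principle C requires it to be free (not bound by any c-commanding expression).
— him: object of the clause headed by 'introduced'; the pronoun c-commands the R-expression — coreference blocked (Principle C).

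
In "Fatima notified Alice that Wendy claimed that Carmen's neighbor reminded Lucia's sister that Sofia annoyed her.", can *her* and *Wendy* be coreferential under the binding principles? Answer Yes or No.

*Wendy* is an R-expression; Principle C requires it to be free (not bound by any c-commanding expression).
— her: object of the clause headed by 'annoyed'; the pronoun does not c-command the R-expression — coreference allowed.

Yes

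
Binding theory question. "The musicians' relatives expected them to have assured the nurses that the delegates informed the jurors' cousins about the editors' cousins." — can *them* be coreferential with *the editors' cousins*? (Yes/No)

No

*them* is a pronoun; Principle B requires it to be free in its binding domain — the matrix clause.
— the editors' cousins: second object of the clause headed by 'informed'; is c-commanded by the pronoun; coreference would bind this R-expression — blocked (Principle C).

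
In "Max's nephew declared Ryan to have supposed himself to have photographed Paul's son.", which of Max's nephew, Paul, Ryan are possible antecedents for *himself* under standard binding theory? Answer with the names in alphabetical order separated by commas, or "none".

*himself* is a reflexive; Principle A requires it to be bound within its binding domain — the clause headed by 'supposed'.
— Max's nephew: subject of the matrix clause; c-commands the reflexive but lies outside its binding domain — cannot bind it (Principle A).
— Paul: possessor inside the object DP of the clause headed by 'photographed'; does not c-command the reflexive — cannot bind it (Principle A).
— Ryan: subject of the clause headed by 'supposed'; c-commands the reflexive within its binding domain — allowed (Principle A).

Ryan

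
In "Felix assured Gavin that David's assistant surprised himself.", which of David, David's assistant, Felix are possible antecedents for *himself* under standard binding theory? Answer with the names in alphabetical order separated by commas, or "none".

*himself* is a reflexive; Principle A requires it to be bound within its binding domain — the clause headed by 'surprised'.
— David: possessor inside the subject DP of the clause headed by 'surprised'; does not c-command the reflexive — cannot bind it (Principle A).
— David's assistant: subject of the clause headed by 'surprised'; c-commands the reflexive within its binding domain — allowed (Principle A).
— Felix: subject of the matrix clause; c-commands the reflexive but lies outside its binding domain — cannot bind it (Principle A).

David's assistant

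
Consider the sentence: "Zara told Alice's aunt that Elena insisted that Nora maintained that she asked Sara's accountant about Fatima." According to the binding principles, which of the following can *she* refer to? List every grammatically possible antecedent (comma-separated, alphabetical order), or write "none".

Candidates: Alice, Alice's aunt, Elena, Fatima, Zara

Alice, Alice's aunt, Elena, Zara

*she* is a pronoun; Principle B requires it to be free in its binding domain — the clause headed by 'asked'.
— Alice: possessor inside the object DP of the matrix clause; does not c-command the pronoun — Principle B does not apply; allowed.
— Alice's aunt: object of the matrix clause; c-commands the pronoun but lies outside its binding domain — allowed.
— Elena: subject of the clause headed by 'insisted'; c-commands the pronoun but lies outside its binding domain — allowed.
— Fatima: second object of the clause headed by 'asked'; is c-commanded by the pronoun; coreference would bind this R-expression — blocked (Principle C).
— Zara: subject of the matrix clause; c-commands the pronoun but lies outside its binding domain — allowed.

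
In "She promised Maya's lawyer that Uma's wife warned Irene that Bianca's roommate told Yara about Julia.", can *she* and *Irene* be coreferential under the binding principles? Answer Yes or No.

No

*Irene* is an R-expression; Principle C requires it to be free (not bound by any c-commanding expression).
— she: subject of the matrix clause; the pronoun c-commands the R-expression — coreference blocked (Principle C).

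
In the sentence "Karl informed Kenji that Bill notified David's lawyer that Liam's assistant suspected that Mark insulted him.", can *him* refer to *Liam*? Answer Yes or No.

Yes

*him* is a pronoun; Principle B requires it to be free in its binding domain — the clause headed by 'insulted'.
— Liam: possessor inside the subject DP of the clause headed by 'suspected'; does not c-command the pronoun — Principle B does not apply; allowed.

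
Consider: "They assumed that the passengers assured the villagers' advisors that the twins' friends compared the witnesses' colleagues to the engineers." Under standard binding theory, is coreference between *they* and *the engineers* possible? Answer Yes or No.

No

*the engineers* is an R-expression; Principle C requires it to be free (not bound by any c-commanding expression).
— they: subject of the matrix clause; the pronoun c-commands the R-expression — coreference blocked (Principle C).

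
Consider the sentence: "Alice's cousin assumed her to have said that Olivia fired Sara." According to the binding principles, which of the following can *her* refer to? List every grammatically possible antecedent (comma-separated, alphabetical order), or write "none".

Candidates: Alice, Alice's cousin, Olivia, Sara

Alice

*her* is a pronoun; Principle B requires it to be free in its binding domain — the matrix clause.
— Alice: possessor inside the subject DP of the matrix clause; does not c-command the pronoun — Principle B does not apply; allowed.
— Alice's cousin: subject of the matrix clause; c-commands the pronoun within its binding domain — blocked (Principle B).
— Olivia: subject of the clause headed by 'fired'; is c-commanded by the pronoun; coreference would bind this R-expression — blocked (Principle C).
— Sara: object of the clause headed by 'fired'; is c-commanded by the pronoun; coreference would bind this R-expression — blocked (Principle C).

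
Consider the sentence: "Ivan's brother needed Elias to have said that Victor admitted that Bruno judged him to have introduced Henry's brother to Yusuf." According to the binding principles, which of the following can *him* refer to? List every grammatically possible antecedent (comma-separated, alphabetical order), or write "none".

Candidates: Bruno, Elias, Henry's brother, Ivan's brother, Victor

Elias, Ivan's brother, Victor

*him* is a pronoun; Principle B requires it to be free in its binding domain — the clause headed by 'judged'.
— Bruno: subject of the clause headed by 'judged'; c-commands the pronoun within its binding domain — blocked (Principle B).
— Elias: subject of the clause headed by 'said'; c-commands the pronoun but lies outside its binding domain — allowed.
— Henry's brother: object of the clause headed by 'introduced'; is c-commanded by the pronoun; coreference would bind this R-expression — blocked (Principle C).
— Ivan's brother: subject of the matrix clause; c-commands the pronoun but lies outside its binding domain — allowed.
— Victor: subject of the clause headed by 'admitted'; c-commands the pronoun but lies outside its binding domain — allowed.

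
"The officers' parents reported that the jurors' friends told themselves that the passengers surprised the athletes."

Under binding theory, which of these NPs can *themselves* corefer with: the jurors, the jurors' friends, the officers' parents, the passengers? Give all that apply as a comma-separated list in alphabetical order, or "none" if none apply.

*themselves* is a reflexive; Principle A requires it to be bound within its binding domain — the clause headed by 'told'.
— the jurors: possessor inside the subject DP of the clause headed by 'told'; does not c-command the reflexive — cannot bind it (Principle A).
— the jurors' friends: subject of the clause headed by 'told'; c-commands the reflexive within its binding domain — allowed (Principle A).
— the officers' parents: subject of the matrix clause; c-commands the reflexive but lies outside its binding domain — cannot bind it (Principle A).
— the passengers: subject of the clause headed by 'surprised'; does not c-command the reflexive — cannot bind it (Principle A).

the jurors' friends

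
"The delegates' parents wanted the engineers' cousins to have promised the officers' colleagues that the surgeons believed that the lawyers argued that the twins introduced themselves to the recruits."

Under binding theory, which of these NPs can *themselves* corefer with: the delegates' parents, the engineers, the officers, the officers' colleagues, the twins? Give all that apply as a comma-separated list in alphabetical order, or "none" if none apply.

*themselves* is a reflexive; Principle A requires it to be bound within its binding domain — the clause headed by 'introduced'.
— the delegates' parents: subject of the matrix clause; c-commands the reflexive but lies outside its binding domain — cannot bind it (Principle A).
— the engineers: possessor inside the subject DP of the clause headed by 'promised'; does not c-command the reflexive — cannot bind it (Principle A).
— the officers: possessor inside the object DP of the clause headed by 'promised'; does not c-command the reflexive — cannot bind it (Principle A).
— the officers' colleagues: object of the clause headed by 'promised'; c-commands the reflexive but lies outside its binding domain — cannot bind it (Principle A).
— the twins: subject of the clause headed by 'introduced'; c-commands the reflexive within its binding domain — allowed (Principle A).

the twins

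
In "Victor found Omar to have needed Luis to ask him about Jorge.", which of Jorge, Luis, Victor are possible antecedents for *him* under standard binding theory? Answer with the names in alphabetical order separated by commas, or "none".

Victor

*him* is a pronoun; Principle B requires it to be free in its binding domain — the clause headed by 'ask'.
— Jorge: second object of the clause headed by 'ask'; is c-commanded by the pronoun; coreference would bind this R-expression — blocked (Principle C).
— Luis: subject of the clause headed by 'ask'; c-commands the pronoun within its binding domain — blocked (Principle B).
— Victor: subject of the matrix clause; c-commands the pronoun but lies outside its binding domain — allowed.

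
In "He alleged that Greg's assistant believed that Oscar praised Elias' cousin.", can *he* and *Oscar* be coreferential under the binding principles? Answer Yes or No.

*Oscar* is an R-expression; Principle C requires it to be free (not bound by any c-commanding expression).
— he: subject of the matrix clause; the pronoun c-commands the R-expression — coreference blocked (Principle C).

No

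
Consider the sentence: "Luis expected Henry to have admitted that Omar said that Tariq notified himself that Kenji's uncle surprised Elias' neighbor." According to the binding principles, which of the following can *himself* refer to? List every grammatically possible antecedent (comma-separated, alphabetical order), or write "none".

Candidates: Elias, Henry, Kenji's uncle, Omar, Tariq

*himself* is a reflexive; Principle A requires it to be bound within its binding domain — the clause headed by 'notified'.
— Elias: possessor inside the object DP of the clause headed by 'surprised'; does not c-command the reflexive — cannot bind it (Principle A).
— Henry: subject of the clause headed by 'admitted'; c-commands the reflexive but lies outside its binding domain — cannot bind it (Principle A).
— Kenji's uncle: subject of the clause headed by 'surprised'; does not c-command the reflexive — cannot bind it (Principle A).
— Omar: subject of the clause headed by 'said'; c-commands the reflexive but lies outside its binding domain — cannot bind it (Principle A).
— Tariq: subject of the clause headed by 'notified'; c-commands the reflexive within its binding domain — allowed (Principle A).

Tariq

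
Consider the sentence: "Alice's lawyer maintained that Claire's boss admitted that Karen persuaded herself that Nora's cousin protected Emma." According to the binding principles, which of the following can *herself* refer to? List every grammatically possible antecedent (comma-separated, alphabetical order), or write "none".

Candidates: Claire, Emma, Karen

Karen

*herself* is a reflexive; Principle A requires it to be bound within its binding domain — the clause headed by 'persuaded'.
— Claire: possessor inside the subject DP of the clause headed by 'admitted'; does not c-command the reflexive — cannot bind it (Principle A).
— Emma: object of the clause headed by 'protected'; does not c-command the reflexive — cannot bind it (Principle A).
— Karen: subject of the clause headed by 'persuaded'; c-commands the reflexive within its binding domain — allowed (Principle A).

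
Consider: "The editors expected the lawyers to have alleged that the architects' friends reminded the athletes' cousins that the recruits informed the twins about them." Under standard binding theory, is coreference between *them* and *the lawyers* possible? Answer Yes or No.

Yes

*the lawyers* is an R-expression; Principle C requires it to be free (not bound by any c-commanding expression).
— them: second object of the clause headed by 'informed'; the pronoun does not c-command the R-expression — coreference allowed.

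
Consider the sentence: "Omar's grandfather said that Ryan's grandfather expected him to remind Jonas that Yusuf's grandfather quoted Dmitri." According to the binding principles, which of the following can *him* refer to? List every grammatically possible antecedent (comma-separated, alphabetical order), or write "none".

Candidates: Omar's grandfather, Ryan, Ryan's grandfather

*him* is a pronoun; Principle B requires it to be free in its binding domain — the clause headed by 'expected'.
— Omar's grandfather: subject of the matrix clause; c-commands the pronoun but lies outside its binding domain — allowed.
— Ryan: possessor inside the subject DP of the clause headed by 'expected'; does not c-command the pronoun — Principle B does not apply; allowed.
— Ryan's grandfather: subject of the clause headed by 'expected'; c-commands the pronoun within its binding domain — blocked (Principle B).

Omar's grandfather, Ryan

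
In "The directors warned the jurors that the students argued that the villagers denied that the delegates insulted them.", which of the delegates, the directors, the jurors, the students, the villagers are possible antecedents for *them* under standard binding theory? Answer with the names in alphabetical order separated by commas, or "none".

the directors, the jurors, the students, the villagers

*them* is a pronoun; Principle B requires it to be free in its binding domain — the clause headed by 'insulted'.
— the delegates: subject of the clause headed by 'insulted'; c-commands the pronoun within its binding domain — blocked (Principle B).
— the directors: subject of the matrix clause; c-commands the pronoun but lies outside its binding domain — allowed.
— the jurors: object of the matrix clause; c-commands the pronoun but lies outside its binding domain — allowed.
— the students: subject of the clause headed by 'argued'; c-commands the pronoun but lies outside its binding domain — allowed.
— the villagers: subject of the clause headed by 'denied'; c-commands the pronoun but lies outside its binding domain — allowed.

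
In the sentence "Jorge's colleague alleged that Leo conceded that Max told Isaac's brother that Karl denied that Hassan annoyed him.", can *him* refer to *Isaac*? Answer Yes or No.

Yes

*him* is a pronoun; Principle B requires it to be free in its binding domain — the clause headed by 'annoyed'.
— Isaac: possessor inside the object DP of the clause headed by 'told'; does not c-command the pronoun — Principle B does not apply; allowed.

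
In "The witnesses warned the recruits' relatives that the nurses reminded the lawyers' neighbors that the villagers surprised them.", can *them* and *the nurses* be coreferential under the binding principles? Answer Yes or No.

Yes

*the nurses* is an R-expression; Principle C requires it to be free (not bound by any c-commanding expression).
— them: object of the clause headed by 'surprised'; the pronoun does not c-command the R-expression — coreference allowed.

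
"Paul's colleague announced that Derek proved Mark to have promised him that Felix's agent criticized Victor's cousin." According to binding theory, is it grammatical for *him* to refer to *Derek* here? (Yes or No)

*Derek* is an R-expression; Principle C requires it to be free (not bound by any c-commanding expression).
— him: object of the clause headed by 'promised'; the pronoun does not c-command the R-expression — coreference allowed.

Yes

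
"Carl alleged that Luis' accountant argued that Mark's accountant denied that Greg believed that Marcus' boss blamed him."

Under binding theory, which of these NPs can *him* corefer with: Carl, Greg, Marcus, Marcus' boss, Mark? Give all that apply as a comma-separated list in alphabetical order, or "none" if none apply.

Carl, Greg, Marcus, Mark

*him* is a pronoun; Principle B requires it to be free in its binding domain — the clause headed by 'blamed'.
— Carl: subject of the matrix clause; c-commands the pronoun but lies outside its binding domain — allowed.
— Greg: subject of the clause headed by 'believed'; c-commands the pronoun but lies outside its binding domain — allowed.
— Marcus: possessor inside the subject DP of the clause headed by 'blamed'; does not c-command the pronoun — Principle B does not apply; allowed.
— Marcus' boss: subject of the clause headed by 'blamed'; c-commands the pronoun within its binding domain — blocked (Principle B).
— Mark: possessor inside the subject DP of the clause headed by 'denied'; does not c-command the pronoun — Principle B does not apply; allowed.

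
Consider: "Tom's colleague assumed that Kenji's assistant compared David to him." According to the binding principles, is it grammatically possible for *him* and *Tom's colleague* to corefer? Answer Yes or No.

*him* is a pronoun; Principle B requires it to be free in its binding domain — the clause headed by 'compared'.
— Tom's colleague: subject of the matrix clause; c-commands the pronoun but lies outside its binding domain — allowed.

Yes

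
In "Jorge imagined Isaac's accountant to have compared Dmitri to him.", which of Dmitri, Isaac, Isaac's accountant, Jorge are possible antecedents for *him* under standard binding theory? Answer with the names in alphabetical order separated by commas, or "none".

Isaac, Jorge

*him* is a pronoun; Principle B requires it to be free in its binding domain — the clause headed by 'compared'.
— Dmitri: object of the clause headed by 'compared'; c-commands the pronoun within its binding domain — blocked (Principle B).
— Isaac: possessor inside the subject DP of the clause headed by 'compared'; does not c-command the pronoun — Principle B does not apply; allowed.
— Isaac's accountant: subject of the clause headed by 'compared'; c-commands the pronoun within its binding domain — blocked (Principle B).
— Jorge: subject of the matrix clause; c-commands the pronoun but lies outside its binding domain — allowed.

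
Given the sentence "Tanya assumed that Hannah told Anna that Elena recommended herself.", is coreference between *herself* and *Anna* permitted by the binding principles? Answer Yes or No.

No

*herself* is a reflexive; Principle A requires it to be bound within its binding domain — the clause headed by 'recommended'.
— Anna: object of the clause headed by 'told'; c-commands the reflexive but lies outside its binding domain — cannot bind it (Principle A).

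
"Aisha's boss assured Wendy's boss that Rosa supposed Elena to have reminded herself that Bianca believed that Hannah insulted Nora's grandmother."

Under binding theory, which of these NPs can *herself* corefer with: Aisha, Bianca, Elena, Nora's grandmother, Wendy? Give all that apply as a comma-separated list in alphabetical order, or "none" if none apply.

Elena

*herself* is a reflexive; Principle A requires it to be bound within its binding domain — the clause headed by 'reminded'.
— Aisha: possessor inside the subject DP of the matrix clause; does not c-command the reflexive — cannot bind it (Principle A).
— Bianca: subject of the clause headed by 'believed'; does not c-command the reflexive — cannot bind it (Principle A).
— Elena: subject of the clause headed by 'reminded'; c-commands the reflexive within its binding domain — allowed (Principle A).
— Nora's grandmother: object of the clause headed by 'insulted'; does not c-command the reflexive — cannot bind it (Principle A).
— Wendy: possessor inside the object DP of the matrix clause; does not c-command the reflexive — cannot bind it (Principle A).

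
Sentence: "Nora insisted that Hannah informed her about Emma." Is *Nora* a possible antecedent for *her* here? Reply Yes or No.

*her* is a pronoun; Principle B requires it to be free in its binding domain — the clause headed by 'informed'.
— Nora: subject of the matrix clause; c-commands the pronoun but lies outside its binding domain — allowed.

Yes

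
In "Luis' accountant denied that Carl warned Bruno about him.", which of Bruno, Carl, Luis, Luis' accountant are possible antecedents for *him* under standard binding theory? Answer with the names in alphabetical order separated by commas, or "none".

*him* is a pronoun; Principle B requires it to be free in its binding domain — the clause headed by 'warned'.
— Bruno: object of the clause headed by 'warned'; c-commands the pronoun within its binding domain — blocked (Principle B).
— Carl: subject of the clause headed by 'warned'; c-commands the pronoun within its binding domain — blocked (Principle B).
— Luis: possessor inside the subject DP of the matrix clause; does not c-command the pronoun — Principle B does not apply; allowed.
— Luis' accountant: subject of the matrix clause; c-commands the pronoun but lies outside its binding domain — allowed.

Luis, Luis' accountant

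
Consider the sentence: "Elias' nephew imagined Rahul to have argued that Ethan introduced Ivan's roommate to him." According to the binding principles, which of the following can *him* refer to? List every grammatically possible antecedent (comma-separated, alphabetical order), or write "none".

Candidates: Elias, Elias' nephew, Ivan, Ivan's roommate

Elias, Elias' nephew, Ivan

*him* is a pronoun; Principle B requires it to be free in its binding domain — the clause headed by 'introduced'.
— Elias: possessor inside the subject DP of the matrix clause; does not c-command the pronoun — Principle B does not apply; allowed.
— Elias' nephew: subject of the matrix clause; c-commands the pronoun but lies outside its binding domain — allowed.
— Ivan: possessor inside the object DP of the clause headed by 'introduced'; does not c-command the pronoun — Principle B does not apply; allowed.
— Ivan's roommate: object of the clause headed by 'introduced'; c-commands the pronoun within its binding domain — blocked (Principle B).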